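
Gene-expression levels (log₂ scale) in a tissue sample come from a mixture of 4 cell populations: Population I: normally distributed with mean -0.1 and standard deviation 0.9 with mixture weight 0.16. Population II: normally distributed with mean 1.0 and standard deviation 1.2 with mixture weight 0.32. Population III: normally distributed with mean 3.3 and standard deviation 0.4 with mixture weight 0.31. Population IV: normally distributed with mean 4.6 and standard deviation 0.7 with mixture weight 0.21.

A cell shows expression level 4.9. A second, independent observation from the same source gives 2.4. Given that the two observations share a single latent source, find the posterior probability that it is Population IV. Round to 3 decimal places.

0.818

The responsibility of component k is w_k f_k(x) divided by Σ_j w_j f_j(x).
Since both observations come from the same component, the likelihood for component k is f_k(x₁)·f_k(x₂).
  L_I = [8.80222e-08] × [0.00935726] = 8.23647e-10
  L_II = [0.00169087] × [0.168332] = 0.000284629
  L_III = [0.000334576] × [0.0793491] = 2.65483e-05
  L_IV = [0.51991] × [0.00408253] = 0.00212255
Multiply by the mixture weights:
  w_I·L_I = 0.16 × 8.23647e-10 = 1.31783e-10
  w_II·L_II = 0.32 × 0.000284629 = 9.10811e-05
  w_III·L_III = 0.31 × 2.65483e-05 = 8.22997e-06
  w_IV·L_IV = 0.21 × 0.00212255 = 0.000445734
Sum: 1.31783e-10 + 9.10811e-05 + 8.22997e-06 + 0.000445734 = 0.000545046
P(Population IV | x₁, x₂) = 0.000445734 / 0.000545046 ≈ 0.818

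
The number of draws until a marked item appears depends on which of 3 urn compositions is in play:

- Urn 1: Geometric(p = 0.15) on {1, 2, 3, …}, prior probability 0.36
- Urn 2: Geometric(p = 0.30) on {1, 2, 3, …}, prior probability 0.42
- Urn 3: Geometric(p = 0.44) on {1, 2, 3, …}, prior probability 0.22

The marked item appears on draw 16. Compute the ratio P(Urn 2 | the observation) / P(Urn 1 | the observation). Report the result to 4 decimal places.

Posterior odds = (w_i f_i(x)) / (w_j f_j(x)); the normalising sum cancels.
Geometric probabilities:
  f_1 = 0.15·(1−0.15)^15 = 0.15·0.0873542 = 0.0131031
  f_2 = 0.30·(1−0.30)^15 = 0.30·0.00474756 = 0.00142427
  f_3 = 0.44·(1−0.44)^15 = 0.44·0.00016704 = 7.34976e-05
Odds = (0.42/0.36) × (0.00142427/0.0131031) = 1.16667 × 0.108697 ≈ 0.1268

0.1268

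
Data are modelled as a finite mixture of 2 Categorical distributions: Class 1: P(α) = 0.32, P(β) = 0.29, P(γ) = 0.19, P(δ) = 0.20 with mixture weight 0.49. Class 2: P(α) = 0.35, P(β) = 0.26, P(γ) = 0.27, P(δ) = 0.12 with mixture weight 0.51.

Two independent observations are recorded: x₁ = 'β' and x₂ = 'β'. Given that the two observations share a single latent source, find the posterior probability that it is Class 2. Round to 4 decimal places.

0.4555

P(component k | x) = π_k·f_k(x) / marginal(x), where marginal(x) = Σ_j π_j·f_j(x).
Since both observations come from the same component, the likelihood for component k is f_k(x₁)·f_k(x₂).
  f_1 = [P(β | comp) = 0.29] × [0.29] = 0.0841
  f_2 = [P(β | comp) = 0.26] × [0.26] = 0.0676
Multiply by the mixture weights:
  π_1·f_1 = 0.49 × 0.0841 = 0.041209
  π_2·f_2 = 0.51 × 0.0676 = 0.034476
Evidence: 0.041209 + 0.034476 = 0.075685
P(Class 2 | x₁, x₂) = 0.034476 / 0.075685 ≈ 0.4555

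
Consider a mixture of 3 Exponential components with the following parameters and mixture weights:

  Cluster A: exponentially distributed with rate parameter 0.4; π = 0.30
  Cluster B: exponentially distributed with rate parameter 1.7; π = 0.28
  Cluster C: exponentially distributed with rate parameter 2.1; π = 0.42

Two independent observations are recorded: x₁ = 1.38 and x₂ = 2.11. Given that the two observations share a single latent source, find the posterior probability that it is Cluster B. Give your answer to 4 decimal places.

By Bayes' theorem, P(k | x) = π_k f_k(x) / Σ_j π_j f_j(x).
Since both observations come from the same component, the likelihood for component k is f_k(x₁)·f_k(x₂).
  L_A = [0.4·e^(−0.4·1.38) = 0.4·e^(−0.5520) = 0.230319] × [0.171995] = 0.0396137
  L_B = [1.7·e^(−1.7·1.38) = 1.7·e^(−2.3460) = 0.162777] × [0.0470581] = 0.00766
  L_C = [2.1·e^(−2.1·1.38) = 2.1·e^(−2.8980) = 0.11578] × [0.0249954] = 0.00289397
Unnormalised posteriors:
  π_A·L_A = 0.30 × 0.0396137 = 0.0118841
  π_B·L_B = 0.28 × 0.00766 = 0.0021448
  π_C·L_C = 0.42 × 0.00289397 = 0.00121547
Marginal: 0.0118841 + 0.0021448 + 0.00121547 = 0.0152444
P(Cluster B | x₁, x₂) ≈ 0.1407

0.1407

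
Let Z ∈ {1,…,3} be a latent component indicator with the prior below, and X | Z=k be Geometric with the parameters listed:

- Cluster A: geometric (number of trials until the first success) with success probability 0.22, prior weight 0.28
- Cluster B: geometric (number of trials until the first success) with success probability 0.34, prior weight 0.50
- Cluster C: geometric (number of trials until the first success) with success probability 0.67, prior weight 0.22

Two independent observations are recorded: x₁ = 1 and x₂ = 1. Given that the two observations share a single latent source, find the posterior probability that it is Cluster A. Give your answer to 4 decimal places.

0.0797

The responsibility of component k is P(Z=k) f_k(x) divided by Σ_j P(Z=j) f_j(x).
Since both observations come from the same component, the likelihood for component k is f_k(x₁)·f_k(x₂).
  f_A = [0.22·(1−0.22)^0 = 0.22·1 = 0.22] × [0.22] = 0.0484
  f_B = [0.34·(1−0.34)^0 = 0.34·1 = 0.34] × [0.34] = 0.1156
  f_C = [0.67·(1−0.67)^0 = 0.67·1 = 0.67] × [0.67] = 0.4489
Unnormalised posteriors:
  P(Z=A)·f_A = 0.28 × 0.0484 = 0.013552
  P(Z=B)·f_B = 0.50 × 0.1156 = 0.0578
  P(Z=C)·f_C = 0.22 × 0.4489 = 0.098758
Marginal: 0.013552 + 0.0578 + 0.098758 = 0.17011
So the posterior for Cluster A is 0.013552 / 0.17011 ≈ 0.0797.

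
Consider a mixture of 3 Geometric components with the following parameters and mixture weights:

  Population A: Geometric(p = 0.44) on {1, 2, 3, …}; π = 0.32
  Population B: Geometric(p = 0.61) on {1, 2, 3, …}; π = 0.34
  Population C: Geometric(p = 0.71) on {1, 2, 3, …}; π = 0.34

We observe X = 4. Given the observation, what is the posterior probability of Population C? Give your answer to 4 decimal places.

0.1372

Apply Bayes' rule: the posterior for each component is proportional to its prior times its likelihood at x.
Evaluate each component's likelihood at the observed value:
  L_A = 0.44·(1−0.44)^3 = 0.44·0.175616 = 0.077271
  L_B = 0.61·(1−0.61)^3 = 0.61·0.059319 = 0.0361846
  L_C = 0.71·(1−0.71)^3 = 0.71·0.024389 = 0.0173162
Prior × likelihood for each component:
  π_A·L_A = 0.32 × 0.077271 = 0.0247267
  π_B·L_B = 0.34 × 0.0361846 = 0.0123028
  π_C·L_C = 0.34 × 0.0173162 = 0.0058875
Denominator: 0.0247267 + 0.0123028 + 0.0058875 = 0.042917
Responsibility of Population C: 0.0058875 / 0.042917 ≈ 0.1372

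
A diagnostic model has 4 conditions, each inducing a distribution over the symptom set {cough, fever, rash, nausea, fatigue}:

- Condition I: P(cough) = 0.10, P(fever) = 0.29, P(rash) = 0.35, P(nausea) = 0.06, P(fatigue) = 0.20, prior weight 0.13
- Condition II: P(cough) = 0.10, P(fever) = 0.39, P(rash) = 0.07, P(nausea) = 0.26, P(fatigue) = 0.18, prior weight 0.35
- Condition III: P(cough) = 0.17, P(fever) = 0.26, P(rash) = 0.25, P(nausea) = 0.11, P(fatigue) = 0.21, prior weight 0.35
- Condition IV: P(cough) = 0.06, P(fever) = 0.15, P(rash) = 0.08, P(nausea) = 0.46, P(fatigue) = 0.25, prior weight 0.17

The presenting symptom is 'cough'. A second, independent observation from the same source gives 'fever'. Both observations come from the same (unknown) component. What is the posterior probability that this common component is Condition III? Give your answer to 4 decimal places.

0.4494

Apply Bayes' rule: the posterior for each component is proportional to its prior times its likelihood at x.
Since both observations come from the same component, the likelihood for component k is f_k(x₁)·f_k(x₂).
  f_I = [0.1] × [0.29] = 0.029
  f_II = [0.1] × [0.39] = 0.039
  f_III = [0.17] × [0.26] = 0.0442
  f_IV = [0.06] × [0.15] = 0.009
Weight by the priors:
  P(Z=I)·f_I = 0.13 × 0.029 = 0.00377
  P(Z=II)·f_II = 0.35 × 0.039 = 0.01365
  P(Z=III)·f_III = 0.35 × 0.0442 = 0.01547
  P(Z=IV)·f_IV = 0.17 × 0.009 = 0.00153
Sum: 0.00377 + 0.01365 + 0.01547 + 0.00153 = 0.03442
Responsibility of Condition III: 0.01547 / 0.03442 ≈ 0.4494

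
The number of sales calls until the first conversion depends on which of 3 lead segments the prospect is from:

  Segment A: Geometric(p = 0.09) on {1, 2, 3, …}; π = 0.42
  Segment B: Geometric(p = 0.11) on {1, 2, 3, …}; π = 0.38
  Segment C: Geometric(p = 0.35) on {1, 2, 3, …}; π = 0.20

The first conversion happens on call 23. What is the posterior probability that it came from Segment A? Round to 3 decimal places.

0.595

By Bayes' theorem, P(k | x) = π_k f_k(x) / Σ_j π_j f_j(x).
Component likelihoods at x = 23:
  f_A = 0.09·(1−0.09)^22 = 0.09·0.125577 = 0.0113019
  f_B = 0.11·(1−0.11)^22 = 0.11·0.0770159 = 0.00847174
  f_C = 0.35·(1−0.35)^22 = 0.35·7.65762e-05 = 2.68017e-05
Multiply by the mixture weights:
  π_A·f_A = 0.42 × 0.0113019 = 0.00474682
  π_B·f_B = 0.38 × 0.00847174 = 0.00321926
  π_C·f_C = 0.20 × 2.68017e-05 = 5.36033e-06
Sum: 0.00474682 + 0.00321926 + 5.36033e-06 = 0.00797144
Responsibility of Segment A: 0.00474682 / 0.00797144 ≈ 0.595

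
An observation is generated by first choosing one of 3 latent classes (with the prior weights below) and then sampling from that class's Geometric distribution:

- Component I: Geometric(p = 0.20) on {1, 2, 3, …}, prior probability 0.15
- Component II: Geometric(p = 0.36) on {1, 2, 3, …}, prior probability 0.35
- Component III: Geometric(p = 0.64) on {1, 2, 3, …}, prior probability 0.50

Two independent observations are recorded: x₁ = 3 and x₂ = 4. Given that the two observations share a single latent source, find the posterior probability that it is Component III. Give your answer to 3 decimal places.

P(component k | x) = P(Z=k)·f_k(x) / marginal(x), where marginal(x) = Σ_j P(Z=j)·f_j(x).
Since both observations come from the same component, the likelihood for component k is f_k(x₁)·f_k(x₂).
  L_I = [0.20·(1−0.20)^2 = 0.20·0.64 = 0.128] × [0.1024] = 0.0131072
  L_II = [0.36·(1−0.36)^2 = 0.36·0.4096 = 0.147456] × [0.0943718] = 0.0139157
  L_III = [0.64·(1−0.64)^2 = 0.64·0.1296 = 0.082944] × [0.0298598] = 0.00247669
Unnormalised posteriors:
  P(Z=I)·L_I = 0.15 × 0.0131072 = 0.00196608
  P(Z=II)·L_II = 0.35 × 0.0139157 = 0.00487049
  P(Z=III)·L_III = 0.50 × 0.00247669 = 0.00123835
Evidence: 0.00196608 + 0.00487049 + 0.00123835 = 0.00807492
P(Component III | data) = 0.00123835 / 0.00807492 ≈ 0.153

0.153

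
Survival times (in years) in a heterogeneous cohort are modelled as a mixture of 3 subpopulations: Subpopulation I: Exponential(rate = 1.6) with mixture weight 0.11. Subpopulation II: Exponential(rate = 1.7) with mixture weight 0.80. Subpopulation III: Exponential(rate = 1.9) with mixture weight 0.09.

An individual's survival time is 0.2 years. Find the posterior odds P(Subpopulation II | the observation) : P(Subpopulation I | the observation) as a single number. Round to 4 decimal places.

Since P(k|x) ∝ π_k f_k(x), the posterior odds are π_i f_i(x) / (π_j f_j(x)).
Evaluate each component's likelihood at the observed value:
  p_I = 1.6·e^(−1.6·0.2) = 1.6·e^(−0.3200) = 1.16184
  p_II = 1.7·e^(−1.7·0.2) = 1.7·e^(−0.3400) = 1.21001
  p_III = 1.9·e^(−1.9·0.2) = 1.9·e^(−0.3800) = 1.29934
Posterior odds = (π_II·p_II) / (π_I·p_I) = (0.80·1.21001) / (0.11·1.16184) = 0.968008 / 0.127802 ≈ 7.5743

7.5743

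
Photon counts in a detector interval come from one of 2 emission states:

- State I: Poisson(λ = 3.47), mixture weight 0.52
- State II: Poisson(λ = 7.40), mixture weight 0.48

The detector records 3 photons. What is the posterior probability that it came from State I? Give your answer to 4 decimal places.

0.8504

Apply Bayes' rule: the posterior for each component is proportional to its prior times its likelihood at x.
Component likelihoods at x = 3 photons:
  L_I = 0.216688
  L_II = 0.0412824
Unnormalised posteriors:
  π_I·L_I = 0.52 × 0.216688 = 0.112678
  π_II·L_II = 0.48 × 0.0412824 = 0.0198155
Evidence: 0.112678 + 0.0198155 = 0.132493
P(State I | 3 photons) ≈ 0.8504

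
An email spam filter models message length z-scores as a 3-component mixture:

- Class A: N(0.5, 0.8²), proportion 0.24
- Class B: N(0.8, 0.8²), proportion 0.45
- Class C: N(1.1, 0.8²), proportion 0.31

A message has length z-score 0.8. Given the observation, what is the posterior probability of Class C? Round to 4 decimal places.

By Bayes' theorem, P(k | x) = π_k f_k(x) / Σ_j π_j f_j(x).
Normal densities:
  f_A = (1/(0.8·√(2π)))·exp(−(0.8−0.5)²/(2·0.8²)) = 0.498678·exp(-0.07031) = 0.464819
  f_B = (1/(0.8·√(2π)))·exp(−(0.8−0.8)²/(2·0.8²)) = 0.498678·exp(-0.00000) = 0.498678
  f_C = (1/(0.8·√(2π)))·exp(−(0.8−1.1)²/(2·0.8²)) = 0.498678·exp(-0.07031) = 0.464819
Weight by the priors:
  π_A·f_A = 0.24 × 0.464819 = 0.111557
  π_B·f_B = 0.45 × 0.498678 = 0.224405
  π_C·f_C = 0.31 × 0.464819 = 0.144094
Sum: 0.111557 + 0.224405 + 0.144094 = 0.480055
P(Class C | data) ≈ 0.3002

0.3002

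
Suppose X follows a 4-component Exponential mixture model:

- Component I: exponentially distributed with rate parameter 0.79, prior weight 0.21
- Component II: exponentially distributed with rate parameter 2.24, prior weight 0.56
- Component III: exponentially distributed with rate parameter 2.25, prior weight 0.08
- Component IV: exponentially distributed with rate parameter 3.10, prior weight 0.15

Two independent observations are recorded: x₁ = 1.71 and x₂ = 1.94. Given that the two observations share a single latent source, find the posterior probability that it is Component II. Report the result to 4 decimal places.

0.0958

Apply Bayes' rule: the posterior for each component is proportional to its prior times its likelihood at x.
Since both observations come from the same component, the likelihood for component k is f_k(x₁)·f_k(x₂).
  L_I = [0.204616] × [0.170619] = 0.0349113
  L_II = [0.0486101] × [0.0290387] = 0.00141158
  L_III = [0.0479993] × [0.028608] = 0.00137316
  L_IV = [0.0154585] × [0.0075773] = 0.000117134
Weight by the priors:
  P(Z=I)·L_I = 0.21 × 0.0349113 = 0.00733137
  P(Z=II)·L_II = 0.56 × 0.00141158 = 0.000790483
  P(Z=III)·L_III = 0.08 × 0.00137316 = 0.000109853
  P(Z=IV)·L_IV = 0.15 × 0.000117134 = 1.757e-05
Normaliser: 0.00733137 + 0.000790483 + 0.000109853 + 1.757e-05 = 0.00824928
P(Component II | data) ≈ 0.0958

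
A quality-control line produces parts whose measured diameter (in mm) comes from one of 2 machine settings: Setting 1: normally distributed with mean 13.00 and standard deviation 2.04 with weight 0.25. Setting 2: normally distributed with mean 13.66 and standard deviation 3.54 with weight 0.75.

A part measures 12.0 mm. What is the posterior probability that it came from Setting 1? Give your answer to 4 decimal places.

The responsibility of component k is π_k f_k(x) divided by Σ_j π_j f_j(x).
Normal densities:
  L_1 = 0.173421
  L_2 = 0.100962
Weight by the priors:
  π_1·L_1 = 0.25 × 0.173421 = 0.0433552
  π_2·L_2 = 0.75 × 0.100962 = 0.0757215
Sum: 0.0433552 + 0.0757215 = 0.119077
So the posterior for Setting 1 is 0.0433552 / 0.119077 ≈ 0.3641.

0.3641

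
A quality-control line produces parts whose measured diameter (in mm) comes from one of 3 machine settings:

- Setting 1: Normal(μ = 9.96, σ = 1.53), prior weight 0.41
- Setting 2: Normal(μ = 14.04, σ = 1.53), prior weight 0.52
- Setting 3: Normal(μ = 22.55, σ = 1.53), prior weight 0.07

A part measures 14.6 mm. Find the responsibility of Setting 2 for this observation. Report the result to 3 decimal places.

0.992

Apply Bayes' rule: the posterior for each component is proportional to its prior times its likelihood at x.
Evaluate each component's likelihood at the observed value:
  f_1 = 0.00262472
  f_2 = 0.243853
  f_3 = 3.5761e-07
Multiply by the mixture weights:
  w_1·f_1 = 0.41 × 0.00262472 = 0.00107614
  w_2·f_2 = 0.52 × 0.243853 = 0.126804
  w_3·f_3 = 0.07 × 3.5761e-07 = 2.50327e-08
Sum: 0.00107614 + 0.126804 + 2.50327e-08 = 0.12788
So the posterior for Setting 2 is 0.126804 / 0.12788 ≈ 0.992.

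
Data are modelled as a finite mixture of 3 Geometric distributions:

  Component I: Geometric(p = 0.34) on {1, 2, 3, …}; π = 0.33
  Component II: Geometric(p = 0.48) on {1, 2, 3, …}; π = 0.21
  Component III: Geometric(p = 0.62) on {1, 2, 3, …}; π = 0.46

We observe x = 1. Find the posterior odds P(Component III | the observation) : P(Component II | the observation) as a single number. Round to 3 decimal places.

Only the two components matter; the odds are (w_i f_i(x)) / (w_j f_j(x)).
Component likelihoods at x = 1:
  p_I = 0.34
  p_II = 0.48
  p_III = 0.62
Posterior odds = (w_III·p_III) / (w_II·p_II) = (0.46·0.62) / (0.21·0.48) = 0.2852 / 0.1008 ≈ 2.829

2.829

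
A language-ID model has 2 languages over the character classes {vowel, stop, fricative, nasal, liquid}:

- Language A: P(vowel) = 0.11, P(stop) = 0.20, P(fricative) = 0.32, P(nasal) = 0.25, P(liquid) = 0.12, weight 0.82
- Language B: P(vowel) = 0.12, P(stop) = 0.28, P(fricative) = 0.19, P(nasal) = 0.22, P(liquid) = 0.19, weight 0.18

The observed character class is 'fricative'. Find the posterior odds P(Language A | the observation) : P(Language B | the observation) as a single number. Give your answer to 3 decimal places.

7.673

Posterior odds = (w_i f_i(x)) / (w_j f_j(x)); the normalising sum cancels.
Evaluate each component's likelihood at the observed value:
  L_A = 0.32
  L_B = 0.19
Odds = (0.82/0.18) × (0.32/0.19) = 4.55556 × 1.68421 ≈ 7.673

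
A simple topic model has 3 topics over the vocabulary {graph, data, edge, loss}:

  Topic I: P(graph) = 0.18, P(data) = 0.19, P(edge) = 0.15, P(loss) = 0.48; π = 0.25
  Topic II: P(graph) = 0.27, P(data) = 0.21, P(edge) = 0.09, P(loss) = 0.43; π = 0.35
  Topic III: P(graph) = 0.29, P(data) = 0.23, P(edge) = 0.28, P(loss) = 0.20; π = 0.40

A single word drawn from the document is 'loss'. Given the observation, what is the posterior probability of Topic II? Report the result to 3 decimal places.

By Bayes' theorem, P(k | x) = w_k f_k(x) / Σ_j w_j f_j(x).
Evaluate each component's likelihood at the observed value:
  p_I = 0.48
  p_II = 0.43
  p_III = 0.2
Multiply by the mixture weights:
  w_I·p_I = 0.25 × 0.48 = 0.12
  w_II·p_II = 0.35 × 0.43 = 0.1505
  w_III·p_III = 0.40 × 0.2 = 0.08
Normaliser: 0.12 + 0.1505 + 0.08 = 0.3505
P(Topic II | the observation) ≈ 0.429

0.429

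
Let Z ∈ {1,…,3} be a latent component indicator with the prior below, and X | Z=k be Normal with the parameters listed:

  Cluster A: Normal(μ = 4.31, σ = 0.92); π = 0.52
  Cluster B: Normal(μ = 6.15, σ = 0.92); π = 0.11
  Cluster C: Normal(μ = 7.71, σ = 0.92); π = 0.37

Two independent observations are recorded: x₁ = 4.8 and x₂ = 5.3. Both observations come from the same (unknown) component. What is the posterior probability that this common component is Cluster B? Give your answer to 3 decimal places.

0.088

Posterior ∝ prior × likelihood, so P(k | x) ∝ π_k f_k(x); normalise over all components.
Since both observations come from the same component, the likelihood for component k is f_k(x₁)·f_k(x₂).
  L_A = [0.376291] × [0.243038] = 0.0914529
  L_B = [0.147759] × [0.282984] = 0.0418133
  L_C = [0.00291473] × [0.0140292] = 4.08912e-05
Multiply by the mixture weights:
  π_A·L_A = 0.52 × 0.0914529 = 0.0475555
  π_B·L_B = 0.11 × 0.0418133 = 0.00459947
  π_C·L_C = 0.37 × 4.08912e-05 = 1.51297e-05
Sum: 0.0475555 + 0.00459947 + 1.51297e-05 = 0.0521701
P(Cluster B | x) = 0.00459947 / 0.0521701 ≈ 0.088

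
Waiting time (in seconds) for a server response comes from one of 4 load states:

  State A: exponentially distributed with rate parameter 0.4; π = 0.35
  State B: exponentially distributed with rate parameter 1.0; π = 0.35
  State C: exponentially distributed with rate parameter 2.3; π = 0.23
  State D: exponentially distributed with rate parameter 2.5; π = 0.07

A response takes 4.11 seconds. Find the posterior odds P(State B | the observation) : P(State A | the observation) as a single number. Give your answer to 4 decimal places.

0.2123

Since P(k|x) ∝ π_k f_k(x), the posterior odds are π_i f_i(x) / (π_j f_j(x)).
Evaluate each component's likelihood at the observed value:
  p_A = 0.0772823
  p_B = 0.0164078
  p_C = 0.000180444
  p_D = 8.62113e-05
Odds = (0.35/0.35) × (0.0164078/0.0772823) = 1 × 0.21231 ≈ 0.2123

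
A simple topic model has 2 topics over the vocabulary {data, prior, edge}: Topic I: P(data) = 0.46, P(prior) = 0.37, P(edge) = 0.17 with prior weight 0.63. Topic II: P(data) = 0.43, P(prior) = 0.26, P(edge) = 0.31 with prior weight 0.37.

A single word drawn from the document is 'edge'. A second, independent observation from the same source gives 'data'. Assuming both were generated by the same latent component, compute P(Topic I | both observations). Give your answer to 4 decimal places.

Posterior ∝ prior × likelihood, so P(k | x) ∝ π_k f_k(x); normalise over all components.
Since both observations come from the same component, the likelihood for component k is f_k(x₁)·f_k(x₂).
  p_I = [P(edge | comp) = 0.17] × [0.46] = 0.0782
  p_II = [P(edge | comp) = 0.31] × [0.43] = 0.1333
Weight by the priors:
  π_I·p_I = 0.63 × 0.0782 = 0.049266
  π_II·p_II = 0.37 × 0.1333 = 0.049321
Evidence: 0.049266 + 0.049321 = 0.098587
P(Topic I | x) = 0.049266 / 0.098587 ≈ 0.4997

0.4997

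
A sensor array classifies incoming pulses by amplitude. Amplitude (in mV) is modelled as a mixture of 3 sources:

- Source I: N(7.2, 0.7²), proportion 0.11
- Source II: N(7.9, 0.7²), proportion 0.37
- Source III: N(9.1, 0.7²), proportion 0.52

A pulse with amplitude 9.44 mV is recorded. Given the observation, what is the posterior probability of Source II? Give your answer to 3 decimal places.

Posterior ∝ prior × likelihood, so P(k | x) ∝ P(Z=k) f_k(x); normalise over all components.
Normal densities:
  L_I = (1/(0.7·√(2π)))·exp(−(9.44−7.2)²/(2·0.7²)) = 0.569918·exp(-5.12000) = 0.00340584
  L_II = (1/(0.7·√(2π)))·exp(−(9.44−7.9)²/(2·0.7²)) = 0.569918·exp(-2.42000) = 0.050678
  L_III = (1/(0.7·√(2π)))·exp(−(9.44−9.1)²/(2·0.7²)) = 0.569918·exp(-0.11796) = 0.506504
Weight by the priors:
  P(Z=I)·L_I = 0.11 × 0.00340584 = 0.000374642
  P(Z=II)·L_II = 0.37 × 0.050678 = 0.0187509
  P(Z=III)·L_III = 0.52 × 0.506504 = 0.263382
Denominator: 0.000374642 + 0.0187509 + 0.263382 = 0.282508
P(Source II | 9.44 mV) = 0.0187509 / 0.282508 ≈ 0.066

0.066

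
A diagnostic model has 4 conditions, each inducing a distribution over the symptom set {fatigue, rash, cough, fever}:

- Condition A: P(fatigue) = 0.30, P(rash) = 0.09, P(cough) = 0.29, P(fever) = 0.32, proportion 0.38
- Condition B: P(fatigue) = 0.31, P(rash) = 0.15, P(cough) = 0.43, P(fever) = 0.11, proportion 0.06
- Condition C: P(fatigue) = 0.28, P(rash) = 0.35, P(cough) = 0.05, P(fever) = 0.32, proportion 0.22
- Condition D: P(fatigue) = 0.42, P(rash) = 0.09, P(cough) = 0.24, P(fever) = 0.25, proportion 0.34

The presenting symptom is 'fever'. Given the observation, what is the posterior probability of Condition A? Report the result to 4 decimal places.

The responsibility of component k is π_k f_k(x) divided by Σ_j π_j f_j(x).
Evaluate each component's likelihood at the observed value:
  L_A = P(fever | comp) = 0.32
  L_B = P(fever | comp) = 0.11
  L_C = P(fever | comp) = 0.32
  L_D = P(fever | comp) = 0.25
Unnormalised posteriors:
  π_A·L_A = 0.38 × 0.32 = 0.1216
  π_B·L_B = 0.06 × 0.11 = 0.0066
  π_C·L_C = 0.22 × 0.32 = 0.0704
  π_D·L_D = 0.34 × 0.25 = 0.085
Normaliser: 0.1216 + 0.0066 + 0.0704 + 0.085 = 0.2836
So the posterior for Condition A is 0.1216 / 0.2836 ≈ 0.4288.

0.4288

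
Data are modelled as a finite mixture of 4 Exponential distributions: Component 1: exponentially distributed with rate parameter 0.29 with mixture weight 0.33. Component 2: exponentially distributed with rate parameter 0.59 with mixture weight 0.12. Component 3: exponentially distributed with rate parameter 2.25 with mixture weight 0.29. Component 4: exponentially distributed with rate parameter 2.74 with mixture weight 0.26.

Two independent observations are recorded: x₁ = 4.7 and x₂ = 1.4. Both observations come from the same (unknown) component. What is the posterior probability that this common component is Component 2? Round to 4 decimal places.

0.1944

By Bayes' theorem, P(k | x) = π_k f_k(x) / Σ_j π_j f_j(x).
Since both observations come from the same component, the likelihood for component k is f_k(x₁)·f_k(x₂).
  f_1 = [0.29·e^(−0.29·4.7) = 0.29·e^(−1.3630) = 0.0742087] × [0.19323] = 0.0143393
  f_2 = [0.59·e^(−0.59·4.7) = 0.59·e^(−2.7730) = 0.0368598] × [0.2583] = 0.0095209
  f_3 = [2.25·e^(−2.25·4.7) = 2.25·e^(−10.5750) = 5.74802e-05] × [0.0964173] = 5.54209e-06
  f_4 = [2.74·e^(−2.74·4.7) = 2.74·e^(−12.8780) = 6.99691e-06] × [0.0591285] = 4.13717e-07
Weight by the priors:
  π_1·f_1 = 0.33 × 0.0143393 = 0.00473198
  π_2·f_2 = 0.12 × 0.0095209 = 0.00114251
  π_3·f_3 = 0.29 × 5.54209e-06 = 1.6072e-06
  π_4·f_4 = 0.26 × 4.13717e-07 = 1.07566e-07
Denominator: 0.00473198 + 0.00114251 + 1.6072e-06 + 1.07566e-07 = 0.0058762
Responsibility of Component 2: 0.00114251 / 0.0058762 ≈ 0.1944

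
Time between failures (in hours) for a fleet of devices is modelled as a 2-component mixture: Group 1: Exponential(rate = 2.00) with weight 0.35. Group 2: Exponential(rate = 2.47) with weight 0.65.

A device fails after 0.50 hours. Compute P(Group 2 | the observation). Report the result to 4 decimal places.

By Bayes' theorem, P(k | x) = P(Z=k) f_k(x) / Σ_j P(Z=j) f_j(x).
Exponential densities:
  p_1 = 2.00·e^(−2.00·0.50) = 2.00·e^(−1.0000) = 0.735759
  p_2 = 2.47·e^(−2.47·0.50) = 2.47·e^(−1.2350) = 0.718362
Unnormalised posteriors:
  P(Z=1)·p_1 = 0.35 × 0.735759 = 0.257516
  P(Z=2)·p_2 = 0.65 × 0.718362 = 0.466935
Denominator: 0.257516 + 0.466935 = 0.724451
So the posterior for Group 2 is 0.466935 / 0.724451 ≈ 0.6445.

0.6445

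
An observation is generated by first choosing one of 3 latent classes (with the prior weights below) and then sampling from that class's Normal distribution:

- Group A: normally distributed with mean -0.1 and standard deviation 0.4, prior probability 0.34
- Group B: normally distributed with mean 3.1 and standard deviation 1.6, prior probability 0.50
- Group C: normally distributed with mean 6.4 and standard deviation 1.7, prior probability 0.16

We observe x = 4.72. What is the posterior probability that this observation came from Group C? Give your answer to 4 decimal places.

The responsibility of component k is π_k f_k(x) divided by Σ_j π_j f_j(x).
Component likelihoods at x = 4.72:
  p_A = (1/(0.4·√(2π)))·exp(−(4.72−-0.1)²/(2·0.4²)) = 0.997356·exp(-72.60125) = 2.94122e-32
  p_B = (1/(1.6·√(2π)))·exp(−(4.72−3.1)²/(2·1.6²)) = 0.249339·exp(-0.51258) = 0.149341
  p_C = (1/(1.7·√(2π)))·exp(−(4.72−6.4)²/(2·1.7²)) = 0.234672·exp(-0.48830) = 0.14401
Weight by the priors:
  π_A·p_A = 0.34 × 2.94122e-32 = 1.00002e-32
  π_B·p_B = 0.50 × 0.149341 = 0.0746707
  π_C·p_C = 0.16 × 0.14401 = 0.0230416
Denominator: 1.00002e-32 + 0.0746707 + 0.0230416 = 0.0977123
So the posterior for Group C is 0.0230416 / 0.0977123 ≈ 0.2358.

0.2358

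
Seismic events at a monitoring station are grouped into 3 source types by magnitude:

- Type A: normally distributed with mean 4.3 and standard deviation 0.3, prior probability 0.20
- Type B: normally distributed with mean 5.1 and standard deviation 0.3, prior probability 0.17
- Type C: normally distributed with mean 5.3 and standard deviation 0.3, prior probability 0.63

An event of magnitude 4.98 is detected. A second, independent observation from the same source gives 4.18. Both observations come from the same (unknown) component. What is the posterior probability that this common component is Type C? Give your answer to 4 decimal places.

0.0211

P(component k | x) = w_k·f_k(x) / marginal(x), where marginal(x) = Σ_j w_j·f_j(x).
Since both observations come from the same component, the likelihood for component k is f_k(x₁)·f_k(x₂).
  f_A = [0.101891] × [1.22757] = 0.125078
  f_B = [1.22757] × [0.0120681] = 0.0148144
  f_C = [0.752876] × [0.00125095] = 0.000941808
Weight by the priors:
  w_A·f_A = 0.20 × 0.125078 = 0.0250155
  w_B·f_B = 0.17 × 0.0148144 = 0.00251845
  w_C·f_C = 0.63 × 0.000941808 = 0.000593339
Marginal: 0.0250155 + 0.00251845 + 0.000593339 = 0.0281273
Responsibility of Type C: 0.000593339 / 0.0281273 ≈ 0.0211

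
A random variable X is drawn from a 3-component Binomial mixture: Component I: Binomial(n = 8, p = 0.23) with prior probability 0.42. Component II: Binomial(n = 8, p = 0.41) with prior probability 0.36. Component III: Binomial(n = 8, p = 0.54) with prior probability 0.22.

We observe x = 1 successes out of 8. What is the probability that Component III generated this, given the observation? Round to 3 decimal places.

By Bayes' theorem, P(k | x) = w_k f_k(x) / Σ_j w_j f_j(x).
Binomial probabilities:
  f_I = C(8,1)·0.23^1·0.77^7 = 8·0.23·0.160485 = 0.295293
  f_II = C(8,1)·0.41^1·0.59^7 = 8·0.41·0.0248865 = 0.0816278
  f_III = C(8,1)·0.54^1·0.46^7 = 8·0.54·0.00435818 = 0.0188273
Unnormalised posteriors:
  w_I·f_I = 0.42 × 0.295293 = 0.124023
  w_II·f_II = 0.36 × 0.0816278 = 0.029386
  w_III·f_III = 0.22 × 0.0188273 = 0.00414201
Normaliser: 0.124023 + 0.029386 + 0.00414201 = 0.157551
P(Component III | the observation) ≈ 0.026

0.026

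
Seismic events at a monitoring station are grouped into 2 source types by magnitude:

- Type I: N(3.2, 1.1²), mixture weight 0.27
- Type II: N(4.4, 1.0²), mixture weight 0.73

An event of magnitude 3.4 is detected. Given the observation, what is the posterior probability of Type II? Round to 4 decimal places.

0.6471

Apply Bayes' rule: the posterior for each component is proportional to its prior times its likelihood at x.
Normal densities:
  p_I = 0.356729
  p_II = 0.241971
Weight by the priors:
  π_I·p_I = 0.27 × 0.356729 = 0.096317
  π_II·p_II = 0.73 × 0.241971 = 0.176639
Denominator: 0.096317 + 0.176639 = 0.272956
P(Type II | the observation) = 0.176639 / 0.272956 ≈ 0.6471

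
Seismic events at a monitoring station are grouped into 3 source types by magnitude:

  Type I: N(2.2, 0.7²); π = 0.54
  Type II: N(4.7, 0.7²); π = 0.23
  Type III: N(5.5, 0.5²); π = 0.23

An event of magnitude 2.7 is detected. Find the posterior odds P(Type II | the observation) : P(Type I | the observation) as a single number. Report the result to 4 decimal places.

Posterior odds = (w_i f_i(x)) / (w_j f_j(x)); the normalising sum cancels.
Component likelihoods at x = 2.7:
  L_I = 0.441593
  L_II = 0.00962014
  L_III = 1.23652e-07
Odds = (0.23/0.54) × (0.00962014/0.441593) = 0.425926 × 0.0217851 ≈ 0.0093

0.0093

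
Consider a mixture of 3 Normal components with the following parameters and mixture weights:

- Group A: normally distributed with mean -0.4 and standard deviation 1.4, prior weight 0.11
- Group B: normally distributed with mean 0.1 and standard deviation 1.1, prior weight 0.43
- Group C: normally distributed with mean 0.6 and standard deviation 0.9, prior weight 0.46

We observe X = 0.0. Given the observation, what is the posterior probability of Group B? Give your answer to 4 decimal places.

By Bayes' theorem, P(k | x) = w_k f_k(x) / Σ_j w_j f_j(x).
Component likelihoods at x = 0.0:
  L_A = 0.273562
  L_B = 0.361179
  L_C = 0.354942
Multiply by the mixture weights:
  w_A·L_A = 0.11 × 0.273562 = 0.0300918
  w_B·L_B = 0.43 × 0.361179 = 0.155307
  w_C·L_C = 0.46 × 0.354942 = 0.163273
Normaliser: 0.0300918 + 0.155307 + 0.163273 = 0.348672
Responsibility of Group B: 0.155307 / 0.348672 ≈ 0.4454

0.4454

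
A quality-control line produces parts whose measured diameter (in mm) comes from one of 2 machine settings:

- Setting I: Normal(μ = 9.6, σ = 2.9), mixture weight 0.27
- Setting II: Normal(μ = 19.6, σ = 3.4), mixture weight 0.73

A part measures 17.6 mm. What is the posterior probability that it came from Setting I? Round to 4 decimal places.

Posterior ∝ prior × likelihood, so P(k | x) ∝ π_k f_k(x); normalise over all components.
Component likelihoods at x = 17.6 mm:
  f_I = 0.00306213
  f_II = 0.0986947
Unnormalised posteriors:
  π_I·f_I = 0.27 × 0.00306213 = 0.000826776
  π_II·f_II = 0.73 × 0.0986947 = 0.0720471
Marginal: 0.000826776 + 0.0720471 = 0.0728739
P(Setting I | x) ≈ 0.0113

0.0113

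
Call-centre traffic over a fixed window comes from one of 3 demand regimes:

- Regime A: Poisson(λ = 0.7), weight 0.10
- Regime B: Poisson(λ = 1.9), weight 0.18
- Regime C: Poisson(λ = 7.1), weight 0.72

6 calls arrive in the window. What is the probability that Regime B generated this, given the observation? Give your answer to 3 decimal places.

0.016

Apply Bayes' rule: the posterior for each component is proportional to its prior times its likelihood at x.
Component likelihoods at x = 6 calls:
  f_A = e^(−0.7)·0.7^6/6! = 8.11427e-05
  f_B = e^(−1.9)·1.9^6/6! = 0.00977304
  f_C = e^(−7.1)·7.1^6/6! = 0.1468
Multiply by the mixture weights:
  w_A·f_A = 0.10 × 8.11427e-05 = 8.11427e-06
  w_B·f_B = 0.18 × 0.00977304 = 0.00175915
  w_C·f_C = 0.72 × 0.1468 = 0.105696
Normaliser: 8.11427e-06 + 0.00175915 + 0.105696 = 0.107463
P(Regime B | 6 calls) = 0.00175915 / 0.107463 ≈ 0.016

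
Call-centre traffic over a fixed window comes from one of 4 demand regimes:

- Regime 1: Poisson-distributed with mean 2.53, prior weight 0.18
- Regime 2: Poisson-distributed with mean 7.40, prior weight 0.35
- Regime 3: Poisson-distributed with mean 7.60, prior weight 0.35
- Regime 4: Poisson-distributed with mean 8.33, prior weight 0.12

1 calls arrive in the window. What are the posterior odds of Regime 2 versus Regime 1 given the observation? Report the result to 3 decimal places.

The posterior odds equal the prior odds times the likelihood ratio: (π_i/π_j)·(f_i(x)/f_j(x)).
Poisson probabilities:
  L_1 = e^(−2.53)·2.53^1/1! = 0.201537
  L_2 = e^(−7.40)·7.40^1/1! = 0.00452327
  L_3 = e^(−7.60)·7.60^1/1! = 0.00380343
  L_4 = e^(−8.33)·8.33^1/1! = 0.00200896
Odds = (0.35/0.18) × (0.00452327/0.201537) = 1.94444 × 0.0224438 ≈ 0.044

0.044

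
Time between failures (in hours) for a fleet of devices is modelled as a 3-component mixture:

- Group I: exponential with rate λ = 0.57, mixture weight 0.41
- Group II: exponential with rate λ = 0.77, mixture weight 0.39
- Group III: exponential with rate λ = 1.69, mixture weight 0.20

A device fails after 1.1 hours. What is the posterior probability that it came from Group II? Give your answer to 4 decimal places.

0.4204

By Bayes' theorem, P(k | x) = w_k f_k(x) / Σ_j w_j f_j(x).
Exponential densities:
  f_I = 0.57·e^(−0.57·1.1) = 0.57·e^(−0.6270) = 0.304489
  f_II = 0.77·e^(−0.77·1.1) = 0.77·e^(−0.8470) = 0.330098
  f_III = 1.69·e^(−1.69·1.1) = 1.69·e^(−1.8590) = 0.26335
Unnormalised posteriors:
  w_I·f_I = 0.41 × 0.304489 = 0.124841
  w_II·f_II = 0.39 × 0.330098 = 0.128738
  w_III·f_III = 0.20 × 0.26335 = 0.05267
Denominator: 0.124841 + 0.128738 + 0.05267 = 0.306249
So the posterior for Group II is 0.128738 / 0.306249 ≈ 0.4204.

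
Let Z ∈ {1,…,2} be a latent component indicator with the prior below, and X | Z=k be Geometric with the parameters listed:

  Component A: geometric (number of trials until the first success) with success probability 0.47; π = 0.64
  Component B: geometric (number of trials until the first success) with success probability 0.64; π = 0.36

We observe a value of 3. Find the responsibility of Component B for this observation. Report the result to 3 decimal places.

0.261

Apply Bayes' rule: the posterior for each component is proportional to its prior times its likelihood at x.
Component likelihoods at x = 3:
  p_A = 0.132023
  p_B = 0.082944
Multiply by the mixture weights:
  P(Z=A)·p_A = 0.64 × 0.132023 = 0.0844947
  P(Z=B)·p_B = 0.36 × 0.082944 = 0.0298598
Normaliser: 0.0844947 + 0.0298598 = 0.114355
So the posterior for Component B is 0.0298598 / 0.114355 ≈ 0.261.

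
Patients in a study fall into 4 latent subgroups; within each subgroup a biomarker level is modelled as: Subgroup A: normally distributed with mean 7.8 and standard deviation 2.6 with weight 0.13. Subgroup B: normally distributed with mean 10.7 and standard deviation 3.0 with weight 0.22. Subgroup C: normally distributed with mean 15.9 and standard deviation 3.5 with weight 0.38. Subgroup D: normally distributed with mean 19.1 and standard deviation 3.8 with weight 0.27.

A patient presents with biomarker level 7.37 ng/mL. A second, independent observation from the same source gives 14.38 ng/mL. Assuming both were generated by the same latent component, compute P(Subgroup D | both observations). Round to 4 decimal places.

0.0087

Posterior ∝ prior × likelihood, so P(k | x) ∝ P(Z=k) f_k(x); normalise over all components.
Since both observations come from the same component, the likelihood for component k is f_k(x₁)·f_k(x₂).
  p_A = [0.151355] × [0.00623955] = 0.000944389
  p_B = [0.0718194] × [0.0626679] = 0.00450077
  p_C = [0.00584871] × [0.103726] = 0.000606663
  p_D = [0.000895403] × [0.0485407] = 4.34635e-05
Unnormalised posteriors:
  P(Z=A)·p_A = 0.13 × 0.000944389 = 0.000122771
  P(Z=B)·p_B = 0.22 × 0.00450077 = 0.000990169
  P(Z=C)·p_C = 0.38 × 0.000606663 = 0.000230532
  P(Z=D)·p_D = 0.27 × 4.34635e-05 = 1.17351e-05
Normaliser: 0.000122771 + 0.000990169 + 0.000230532 + 1.17351e-05 = 0.00135521
P(Subgroup D | x) ≈ 0.0087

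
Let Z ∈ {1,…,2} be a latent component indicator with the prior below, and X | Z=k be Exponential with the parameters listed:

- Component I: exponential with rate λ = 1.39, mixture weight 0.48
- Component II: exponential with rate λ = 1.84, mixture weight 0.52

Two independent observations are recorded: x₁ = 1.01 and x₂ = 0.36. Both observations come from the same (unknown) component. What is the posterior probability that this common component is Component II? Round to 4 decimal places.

0.5061

By Bayes' theorem, P(k | x) = π_k f_k(x) / Σ_j π_j f_j(x).
Since both observations come from the same component, the likelihood for component k is f_k(x₁)·f_k(x₂).
  f_I = [0.341436] × [0.84274] = 0.287742
  f_II = [0.286896] × [0.948727] = 0.272186
Weight by the priors:
  π_I·f_I = 0.48 × 0.287742 = 0.138116
  π_II·f_II = 0.52 × 0.272186 = 0.141537
Marginal: 0.138116 + 0.141537 = 0.279653
P(Component II | data) ≈ 0.5061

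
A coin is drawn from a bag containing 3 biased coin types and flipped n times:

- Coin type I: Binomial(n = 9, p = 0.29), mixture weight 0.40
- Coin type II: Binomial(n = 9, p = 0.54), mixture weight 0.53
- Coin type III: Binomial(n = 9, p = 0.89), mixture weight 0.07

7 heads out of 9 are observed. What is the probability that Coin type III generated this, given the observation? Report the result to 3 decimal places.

P(component k | x) = π_k·f_k(x) / marginal(x), where marginal(x) = Σ_j π_j·f_j(x).
Component likelihoods at x = 7 heads out of 9:
  p_I = 0.00313044
  p_II = 0.101994
  p_III = 0.192672
Multiply by the mixture weights:
  π_I·p_I = 0.40 × 0.00313044 = 0.00125218
  π_II·p_II = 0.53 × 0.101994 = 0.0540568
  π_III·p_III = 0.07 × 0.192672 = 0.013487
Normaliser: 0.00125218 + 0.0540568 + 0.013487 = 0.068796
P(Coin type III | the observation) ≈ 0.196

0.196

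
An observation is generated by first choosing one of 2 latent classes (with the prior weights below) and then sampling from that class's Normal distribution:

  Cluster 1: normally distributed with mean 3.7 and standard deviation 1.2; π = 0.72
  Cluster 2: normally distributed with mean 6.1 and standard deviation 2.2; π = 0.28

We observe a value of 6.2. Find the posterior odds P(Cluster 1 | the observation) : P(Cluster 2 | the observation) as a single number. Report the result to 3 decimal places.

Since P(k|x) ∝ π_k f_k(x), the posterior odds are π_i f_i(x) / (π_j f_j(x)).
Component likelihoods at x = 6.2:
  f_1 = (1/(1.2·√(2π)))·exp(−(6.2−3.7)²/(2·1.2²)) = 0.332452·exp(-2.17014) = 0.0379533
  f_2 = (1/(2.2·√(2π)))·exp(−(6.2−6.1)²/(2·2.2²)) = 0.181337·exp(-0.00103) = 0.18115
0.0273264 / 0.050722 ≈ 0.539

0.539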